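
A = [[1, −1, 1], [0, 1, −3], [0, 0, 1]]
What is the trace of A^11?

3

A = I + N where N = [[0, −1, 1], [0, 0, −3], [0, 0, 0]] is strictly upper-triangular, so N^3 = 0.
(I + N)^11 = I + 11·N + 55·N^2 = [[1, −11, 176], [0, 1, −33], [0, 0, 1]].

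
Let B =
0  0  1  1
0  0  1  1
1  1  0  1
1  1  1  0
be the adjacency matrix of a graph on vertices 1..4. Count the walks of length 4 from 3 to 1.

9

The number of length-4 walks from vertex 3 to vertex 1 is entry (3,1) of B⁴, where B is the adjacency matrix.
B² = [[2, 2, 1, 1], [2, 2, 1, 1], [1, 1, 3, 2], [1, 1, 2, 3]]
B³ = [[2, 2, 5, 5], [2, 2, 5, 5], [5, 5, 4, 5], [5, 5, 5, 4]]
B⁴ = [[10, 10, 9, 9], [10, 10, 9, 9], [9, 9, 15, 14], [9, 9, 14, 15]]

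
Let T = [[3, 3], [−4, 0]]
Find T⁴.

[[−99, −135], [180, 36]]

T² = [[−3, 9], [−12, −12]]
T³ = [[−45, −9], [12, −36]]
T⁴ = [[−99, −135], [180, 36]]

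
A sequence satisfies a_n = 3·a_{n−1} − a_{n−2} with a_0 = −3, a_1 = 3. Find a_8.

4092

With companion matrix B = [[3, −1], [1, 0]], [a_n, a_{n−1}]ᵀ = B·[a_{n−1}, a_{n−2}]ᵀ, so [a_8, a_7]ᵀ = B⁷·[a_1, a_0]ᵀ.
B⁷ = [[987, −377], [377, −144]], giving [a_8, a_7]ᵀ = [[4092], [1563]].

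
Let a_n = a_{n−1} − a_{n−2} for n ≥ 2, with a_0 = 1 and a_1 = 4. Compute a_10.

With companion matrix A = [[1, −1], [1, 0]], [a_n, a_{n−1}]ᵀ = A·[a_{n−1}, a_{n−2}]ᵀ, so [a_10, a_9]ᵀ = A⁹·[a_1, a_0]ᵀ.
A⁹ = [[−1, 0], [0, −1]], giving [a_10, a_9]ᵀ = [[−4], [−1]].

−4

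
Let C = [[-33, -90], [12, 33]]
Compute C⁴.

tr C = 0 and det C = -9, so the characteristic polynomial is λ² − (0)λ + (-9) with roots 3 and -3.
Eigenvectors give P = [[5, 3], [-2, -1]] with P⁻¹ = [[-1, -3], [2, 5]], and C = P·diag(3, -3)·P⁻¹.
Then C⁴ = P·diag(81, 81)·P⁻¹ = [[405, 243], [-162, -81]] · [[-1, -3], [2, 5]] = [[81, 0], [0, 81]].

[[81, 0], [0, 81]]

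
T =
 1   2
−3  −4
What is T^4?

[[−29, −30], [45, 46]]

tr T = −3 and det T = 2, so the characteristic polynomial is λ² − (−3)λ + (2) with roots −1 and −2.
Eigenvectors give P = [[−1, −2], [1, 3]] with P⁻¹ = [[−3, −2], [1, 1]], and T = P·diag(−1, −2)·P⁻¹.
Then T^4 = P·diag(1, 16)·P⁻¹ = [[−1, −32], [1, 48]] · [[−3, −2], [1, 1]] = [[−29, −30], [45, 46]].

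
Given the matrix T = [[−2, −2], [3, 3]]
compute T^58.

T² = T (a projection; rank 1, trace 1), so T^58 = T.

[[−2, −2], [3, 3]]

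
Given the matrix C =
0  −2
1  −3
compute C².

[[−2, 6], [−3, 7]]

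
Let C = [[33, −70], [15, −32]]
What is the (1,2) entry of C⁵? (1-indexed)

−3850

tr C = 1 and det C = −6, so the characteristic polynomial is λ² − (1)λ + (−6) with roots 3 and −2.
Eigenvectors give P = [[−7, −2], [−3, −1]] with P⁻¹ = [[−1, 2], [3, −7]], and C = P·diag(3, −2)·P⁻¹.
Then C⁵ = P·diag(243, −32)·P⁻¹ = [[−1701, 64], [−729, 32]] · [[−1, 2], [3, −7]] = [[1893, −3850], [825, −1682]].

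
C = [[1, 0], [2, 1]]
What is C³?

[[1, 0], [6, 1]]

C = I + N where N = [[0, 0], [2, 0]] is strictly lower-triangular, so N² = 0.
(I + N)³ = I + 3·N = [[1, 0], [6, 1]].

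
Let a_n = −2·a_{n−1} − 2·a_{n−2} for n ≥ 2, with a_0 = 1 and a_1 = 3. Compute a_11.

With companion matrix T = [[−2, −2], [1, 0]], [a_n, a_{n−1}]ᵀ = T·[a_{n−1}, a_{n−2}]ᵀ, so [a_11, a_10]ᵀ = T¹⁰·[a_1, a_0]ᵀ.
T¹⁰ = [[32, 64], [−32, −32]], giving [a_11, a_10]ᵀ = [[160], [−128]].

160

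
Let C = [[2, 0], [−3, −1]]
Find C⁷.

[[128, 0], [−129, −1]]

tr C = 1 and det C = −2, so the characteristic polynomial is λ² − (1)λ + (−2) with roots 2 and −1.
Eigenvectors give P = [[−1, 0], [1, 1]] with P⁻¹ = [[−1, 0], [1, 1]], and C = P·diag(2, −1)·P⁻¹.
Then C⁷ = P·diag(128, −1)·P⁻¹ = [[−128, 0], [128, −1]] · [[−1, 0], [1, 1]] = [[128, 0], [−129, −1]].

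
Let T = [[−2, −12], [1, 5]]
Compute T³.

tr T = 3 and det T = 2, so the characteristic polynomial is λ² − (3)λ + (2) with roots 2 and 1.
Eigenvectors give P = [[3, 4], [−1, −1]] with P⁻¹ = [[−1, −4], [1, 3]], and T = P·diag(2, 1)·P⁻¹.
Then T³ = P·diag(8, 1)·P⁻¹ = [[24, 4], [−8, −1]] · [[−1, −4], [1, 3]] = [[−20, −84], [7, 29]].

[[−20, −84], [7, 29]]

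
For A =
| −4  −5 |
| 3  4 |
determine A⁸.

[[1, 0], [0, 1]]

A² = I (check: tr A = 0 and det A = −1), so A⁸ = I since 8 is even.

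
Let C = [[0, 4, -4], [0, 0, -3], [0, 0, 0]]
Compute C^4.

C is strictly triangular, hence nilpotent: C^3 = 0, so C^4 = 0.

[[0, 0, 0], [0, 0, 0], [0, 0, 0]]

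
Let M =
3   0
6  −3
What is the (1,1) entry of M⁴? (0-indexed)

tr M = 0 and det M = −9, so the characteristic polynomial is λ² − (0)λ + (−9) with roots 3 and −3.
Eigenvectors give P = [[1, 0], [1, −1]] with P⁻¹ = [[1, 0], [1, −1]], and M = P·diag(3, −3)·P⁻¹.
Then M⁴ = P·diag(81, 81)·P⁻¹ = [[81, 0], [81, −81]] · [[1, 0], [1, −1]] = [[81, 0], [0, 81]].

81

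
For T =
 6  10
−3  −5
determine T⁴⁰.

[[6, 10], [−3, −5]]

T² = T (a projection; rank 1, trace 1), so T⁴⁰ = T.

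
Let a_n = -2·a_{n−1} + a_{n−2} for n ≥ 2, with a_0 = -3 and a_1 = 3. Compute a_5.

123

With companion matrix M = [[-2, 1], [1, 0]], [a_n, a_{n−1}]ᵀ = M·[a_{n−1}, a_{n−2}]ᵀ, so [a_5, a_4]ᵀ = M⁴·[a_1, a_0]ᵀ.
M⁴ = [[29, -12], [-12, 5]], giving [a_5, a_4]ᵀ = [[123], [-51]].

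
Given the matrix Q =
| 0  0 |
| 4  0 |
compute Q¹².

Q is strictly triangular, hence nilpotent: Q² = 0, so Q¹² = 0.

[[0, 0], [0, 0]]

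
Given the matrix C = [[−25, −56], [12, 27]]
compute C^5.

tr C = 2 and det C = −3, so the characteristic polynomial is λ² − (2)λ + (−3) with roots 3 and −1.
Eigenvectors give P = [[−2, 7], [1, −3]] with P⁻¹ = [[3, 7], [1, 2]], and C = P·diag(3, −1)·P⁻¹.
Then C^5 = P·diag(243, −1)·P⁻¹ = [[−486, −7], [243, 3]] · [[3, 7], [1, 2]] = [[−1465, −3416], [732, 1707]].

[[−1465, −3416], [732, 1707]]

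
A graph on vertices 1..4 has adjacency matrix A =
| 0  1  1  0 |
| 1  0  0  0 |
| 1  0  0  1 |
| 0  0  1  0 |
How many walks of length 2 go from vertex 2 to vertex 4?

0

The number of length-2 walks from vertex 2 to vertex 4 is entry (2,4) of A², where A is the adjacency matrix.
A² = [[2, 0, 0, 1], [0, 1, 1, 0], [0, 1, 2, 0], [1, 0, 0, 1]]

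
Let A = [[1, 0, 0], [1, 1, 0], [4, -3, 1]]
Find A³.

[[1, 0, 0], [3, 1, 0], [3, -9, 1]]

A = I + N where N = [[0, 0, 0], [1, 0, 0], [4, -3, 0]] is strictly lower-triangular, so N³ = 0.
(I + N)³ = I + 3·N + 3·N² = [[1, 0, 0], [3, 1, 0], [3, -9, 1]].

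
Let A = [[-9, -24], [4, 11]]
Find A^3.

[[-57, -168], [28, 83]]

tr A = 2 and det A = -3, so the characteristic polynomial is λ² − (2)λ + (-3) with roots -1 and 3.
Eigenvectors give P = [[-3, -2], [1, 1]] with P⁻¹ = [[-1, -2], [1, 3]], and A = P·diag(-1, 3)·P⁻¹.
Then A^3 = P·diag(-1, 27)·P⁻¹ = [[3, -54], [-1, 27]] · [[-1, -2], [1, 3]] = [[-57, -168], [28, 83]].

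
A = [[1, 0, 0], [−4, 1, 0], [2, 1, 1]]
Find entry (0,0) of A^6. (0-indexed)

1

A = I + N where N = [[0, 0, 0], [−4, 0, 0], [2, 1, 0]] is strictly lower-triangular, so N^3 = 0.
(I + N)^6 = I + 6·N + 15·N^2 = [[1, 0, 0], [−24, 1, 0], [−48, 6, 1]].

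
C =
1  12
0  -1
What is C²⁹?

C² = I (check: tr C = 0 and det C = -1), so C²⁹ = C since 29 is odd.

[[1, 12], [0, -1]]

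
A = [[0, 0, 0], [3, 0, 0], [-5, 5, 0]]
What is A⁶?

[[0, 0, 0], [0, 0, 0], [0, 0, 0]]

A is strictly triangular, hence nilpotent: A³ = 0, so A⁶ = 0.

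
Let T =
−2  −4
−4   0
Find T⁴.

[[464, 288], [288, 320]]

T² = [[20, 8], [8, 16]]
T³ = [[−72, −80], [−80, −32]]
T⁴ = [[464, 288], [288, 320]]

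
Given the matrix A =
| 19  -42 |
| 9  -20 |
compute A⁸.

tr A = -1 and det A = -2, so the characteristic polynomial is λ² − (-1)λ + (-2) with roots 1 and -2.
Eigenvectors give P = [[7, 2], [3, 1]] with P⁻¹ = [[1, -2], [-3, 7]], and A = P·diag(1, -2)·P⁻¹.
Then A⁸ = P·diag(1, 256)·P⁻¹ = [[7, 512], [3, 256]] · [[1, -2], [-3, 7]] = [[-1529, 3570], [-765, 1786]].

[[-1529, 3570], [-765, 1786]]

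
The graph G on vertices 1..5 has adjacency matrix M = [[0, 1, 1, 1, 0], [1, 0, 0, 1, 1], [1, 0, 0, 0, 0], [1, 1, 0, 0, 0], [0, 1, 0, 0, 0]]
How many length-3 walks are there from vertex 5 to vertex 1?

1

The number of length-3 walks from vertex 5 to vertex 1 is entry (5,1) of M³, where M is the adjacency matrix.
M² = [[3, 1, 0, 1, 1], [1, 3, 1, 1, 0], [0, 1, 1, 1, 0], [1, 1, 1, 2, 1], [1, 0, 0, 1, 1]]
M³ = [[2, 5, 3, 4, 1], [5, 2, 1, 4, 3], [3, 1, 0, 1, 1], [4, 4, 1, 2, 1], [1, 3, 1, 1, 0]]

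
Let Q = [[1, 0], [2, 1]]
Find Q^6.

Q = I + N where N = [[0, 0], [2, 0]] is strictly lower-triangular, so N^2 = 0.
(I + N)^6 = I + 6·N = [[1, 0], [12, 1]].

[[1, 0], [12, 1]]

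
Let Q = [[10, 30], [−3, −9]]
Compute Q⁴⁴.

Q² = Q (a projection; rank 1, trace 1), so Q⁴⁴ = Q.

[[10, 30], [−3, −9]]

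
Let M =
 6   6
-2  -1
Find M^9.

[[77196, 115026], [-38342, -57001]]

tr M = 5 and det M = 6, so the characteristic polynomial is λ² − (5)λ + (6) with roots 3 and 2.
Eigenvectors give P = [[-2, -3], [1, 2]] with P⁻¹ = [[-2, -3], [1, 2]], and M = P·diag(3, 2)·P⁻¹.
Then M^9 = P·diag(19683, 512)·P⁻¹ = [[-39366, -1536], [19683, 1024]] · [[-2, -3], [1, 2]] = [[77196, 115026], [-38342, -57001]].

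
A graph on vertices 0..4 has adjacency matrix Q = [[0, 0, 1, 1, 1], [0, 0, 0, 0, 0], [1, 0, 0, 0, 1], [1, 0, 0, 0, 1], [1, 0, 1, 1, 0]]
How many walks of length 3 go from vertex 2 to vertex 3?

The number of length-3 walks from vertex 2 to vertex 3 is entry (2,3) of Q³, where Q is the adjacency matrix.
Q² = [[3, 0, 1, 1, 2], [0, 0, 0, 0, 0], [1, 0, 2, 2, 1], [1, 0, 2, 2, 1], [2, 0, 1, 1, 3]]
Q³ = [[4, 0, 5, 5, 5], [0, 0, 0, 0, 0], [5, 0, 2, 2, 5], [5, 0, 2, 2, 5], [5, 0, 5, 5, 4]]

2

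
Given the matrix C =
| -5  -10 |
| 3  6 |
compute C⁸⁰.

[[-5, -10], [3, 6]]

C² = C (a projection; rank 1, trace 1), so C⁸⁰ = C.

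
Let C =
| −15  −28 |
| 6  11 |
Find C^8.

tr C = −4 and det C = 3, so the characteristic polynomial is λ² − (−4)λ + (3) with roots −3 and −1.
Eigenvectors give P = [[7, 2], [−3, −1]] with P⁻¹ = [[1, 2], [−3, −7]], and C = P·diag(−3, −1)·P⁻¹.
Then C^8 = P·diag(6561, 1)·P⁻¹ = [[45927, 2], [−19683, −1]] · [[1, 2], [−3, −7]] = [[45921, 91840], [−19680, −39359]].

[[45921, 91840], [−19680, −39359]]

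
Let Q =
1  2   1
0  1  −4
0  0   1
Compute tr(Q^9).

3

Q = I + N where N = [[0, 2, 1], [0, 0, −4], [0, 0, 0]] is strictly upper-triangular, so N^3 = 0.
(I + N)^9 = I + 9·N + 36·N^2 = [[1, 18, −279], [0, 1, −36], [0, 0, 1]].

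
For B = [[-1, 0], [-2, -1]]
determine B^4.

B^2 = [[1, 0], [4, 1]]
B^3 = [[-1, 0], [-6, -1]]
B^4 = [[1, 0], [8, 1]]

[[1, 0], [8, 1]]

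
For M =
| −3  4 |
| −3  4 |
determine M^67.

[[−3, 4], [−3, 4]]

M² = M (a projection; rank 1, trace 1), so M^67 = M.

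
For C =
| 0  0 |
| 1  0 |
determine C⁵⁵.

[[0, 0], [0, 0]]

C is strictly triangular, hence nilpotent: C² = 0, so C⁵⁵ = 0.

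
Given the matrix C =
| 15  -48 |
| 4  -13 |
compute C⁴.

[[321, -960], [80, -239]]

tr C = 2 and det C = -3, so the characteristic polynomial is λ² − (2)λ + (-3) with roots 3 and -1.
Eigenvectors give P = [[4, -3], [1, -1]] with P⁻¹ = [[1, -3], [1, -4]], and C = P·diag(3, -1)·P⁻¹.
Then C⁴ = P·diag(81, 1)·P⁻¹ = [[324, -3], [81, -1]] · [[1, -3], [1, -4]] = [[321, -960], [80, -239]].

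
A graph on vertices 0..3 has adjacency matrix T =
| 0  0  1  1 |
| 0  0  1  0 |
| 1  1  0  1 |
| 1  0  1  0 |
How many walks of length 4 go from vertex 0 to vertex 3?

The number of length-4 walks from vertex 0 to vertex 3 is entry (0,3) of T^4, where T is the adjacency matrix.
T^2 = [[2, 1, 1, 1], [1, 1, 0, 1], [1, 0, 3, 1], [1, 1, 1, 2]]
T^3 = [[2, 1, 4, 3], [1, 0, 3, 1], [4, 3, 2, 4], [3, 1, 4, 2]]
T^4 = [[7, 4, 6, 6], [4, 3, 2, 4], [6, 2, 11, 6], [6, 4, 6, 7]]

6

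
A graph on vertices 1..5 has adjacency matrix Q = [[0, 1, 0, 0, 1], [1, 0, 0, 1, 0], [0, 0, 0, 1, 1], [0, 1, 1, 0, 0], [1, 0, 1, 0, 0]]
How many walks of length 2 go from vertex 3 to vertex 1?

The number of length-2 walks from vertex 3 to vertex 1 is entry (3,1) of Q², where Q is the adjacency matrix.
Q² = [[2, 0, 1, 1, 0], [0, 2, 1, 0, 1], [1, 1, 2, 0, 0], [1, 0, 0, 2, 1], [0, 1, 0, 1, 2]]

1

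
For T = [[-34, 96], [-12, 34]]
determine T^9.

tr T = 0 and det T = -4, so the characteristic polynomial is λ² − (0)λ + (-4) with roots 2 and -2.
Eigenvectors give P = [[-8, 3], [-3, 1]] with P⁻¹ = [[1, -3], [3, -8]], and T = P·diag(2, -2)·P⁻¹.
Then T^9 = P·diag(512, -512)·P⁻¹ = [[-4096, -1536], [-1536, -512]] · [[1, -3], [3, -8]] = [[-8704, 24576], [-3072, 8704]].

[[-8704, 24576], [-3072, 8704]]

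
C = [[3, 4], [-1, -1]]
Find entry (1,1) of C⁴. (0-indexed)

C² = [[5, 8], [-2, -3]]
C³ = [[7, 12], [-3, -5]]
C⁴ = [[9, 16], [-4, -7]]

-7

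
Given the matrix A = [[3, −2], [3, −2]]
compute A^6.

A² = A (a projection; rank 1, trace 1), so A^6 = A.

[[3, −2], [3, −2]]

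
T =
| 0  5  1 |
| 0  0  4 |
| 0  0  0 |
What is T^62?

T is strictly triangular, hence nilpotent: T^3 = 0, so T^62 = 0.

[[0, 0, 0], [0, 0, 0], [0, 0, 0]]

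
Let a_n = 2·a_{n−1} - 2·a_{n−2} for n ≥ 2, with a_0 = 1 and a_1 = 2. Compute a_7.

0

With companion matrix M = [[2, -2], [1, 0]], [a_n, a_{n−1}]ᵀ = M·[a_{n−1}, a_{n−2}]ᵀ, so [a_7, a_6]ᵀ = M^6·[a_1, a_0]ᵀ.
M^6 = [[-8, 16], [-8, 8]], giving [a_7, a_6]ᵀ = [[0], [-8]].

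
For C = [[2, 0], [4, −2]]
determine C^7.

[[128, 0], [256, −128]]

tr C = 0 and det C = −4, so the characteristic polynomial is λ² − (0)λ + (−4) with roots −2 and 2.
Eigenvectors give P = [[0, −1], [−1, −1]] with P⁻¹ = [[1, −1], [−1, 0]], and C = P·diag(−2, 2)·P⁻¹.
Then C^7 = P·diag(−128, 128)·P⁻¹ = [[0, −128], [128, −128]] · [[1, −1], [−1, 0]] = [[128, 0], [256, −128]].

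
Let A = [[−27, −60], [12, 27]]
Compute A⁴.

tr A = 0 and det A = −9, so the characteristic polynomial is λ² − (0)λ + (−9) with roots −3 and 3.
Eigenvectors give P = [[5, −2], [−2, 1]] with P⁻¹ = [[1, 2], [2, 5]], and A = P·diag(−3, 3)·P⁻¹.
Then A⁴ = P·diag(81, 81)·P⁻¹ = [[405, −162], [−162, 81]] · [[1, 2], [2, 5]] = [[81, 0], [0, 81]].

[[81, 0], [0, 81]]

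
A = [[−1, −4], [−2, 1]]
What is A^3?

[[−9, −36], [−18, 9]]

A^2 = [[9, 0], [0, 9]]
A^3 = [[−9, −36], [−18, 9]]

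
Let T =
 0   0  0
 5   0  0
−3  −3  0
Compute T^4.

T is strictly triangular, hence nilpotent: T^3 = 0, so T^4 = 0.

[[0, 0, 0], [0, 0, 0], [0, 0, 0]]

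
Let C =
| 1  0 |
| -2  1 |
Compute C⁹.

C = I + N where N = [[0, 0], [-2, 0]] is strictly lower-triangular, so N² = 0.
(I + N)⁹ = I + 9·N = [[1, 0], [-18, 1]].

[[1, 0], [-18, 1]]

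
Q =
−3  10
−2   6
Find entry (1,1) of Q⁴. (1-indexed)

tr Q = 3 and det Q = 2, so the characteristic polynomial is λ² − (3)λ + (2) with roots 1 and 2.
Eigenvectors give P = [[−5, −2], [−2, −1]] with P⁻¹ = [[−1, 2], [2, −5]], and Q = P·diag(1, 2)·P⁻¹.
Then Q⁴ = P·diag(1, 16)·P⁻¹ = [[−5, −32], [−2, −16]] · [[−1, 2], [2, −5]] = [[−59, 150], [−30, 76]].

−59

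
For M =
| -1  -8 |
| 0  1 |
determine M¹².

[[1, 0], [0, 1]]

M² = I (check: tr M = 0 and det M = -1), so M¹² = I since 12 is even.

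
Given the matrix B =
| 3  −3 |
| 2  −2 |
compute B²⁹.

[[3, −3], [2, −2]]

B² = B (a projection; rank 1, trace 1), so B²⁹ = B.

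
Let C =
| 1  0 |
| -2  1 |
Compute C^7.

C = I + N where N = [[0, 0], [-2, 0]] is strictly lower-triangular, so N^2 = 0.
(I + N)^7 = I + 7·N = [[1, 0], [-14, 1]].

[[1, 0], [-14, 1]]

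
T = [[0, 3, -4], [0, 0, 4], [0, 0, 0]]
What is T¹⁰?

T is strictly triangular, hence nilpotent: T³ = 0, so T¹⁰ = 0.

[[0, 0, 0], [0, 0, 0], [0, 0, 0]]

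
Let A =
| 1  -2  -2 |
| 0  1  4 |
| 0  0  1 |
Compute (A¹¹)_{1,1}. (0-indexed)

1

A = I + N where N = [[0, -2, -2], [0, 0, 4], [0, 0, 0]] is strictly upper-triangular, so N³ = 0.
(I + N)¹¹ = I + 11·N + 55·N² = [[1, -22, -462], [0, 1, 44], [0, 0, 1]].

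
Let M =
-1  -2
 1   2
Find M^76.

M² = M (a projection; rank 1, trace 1), so M^76 = M.

[[-1, -2], [1, 2]]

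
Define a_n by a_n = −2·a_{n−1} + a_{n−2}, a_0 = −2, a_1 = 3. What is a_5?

111

With companion matrix T = [[−2, 1], [1, 0]], [a_n, a_{n−1}]ᵀ = T·[a_{n−1}, a_{n−2}]ᵀ, so [a_5, a_4]ᵀ = T⁴·[a_1, a_0]ᵀ.
T⁴ = [[29, −12], [−12, 5]], giving [a_5, a_4]ᵀ = [[111], [−46]].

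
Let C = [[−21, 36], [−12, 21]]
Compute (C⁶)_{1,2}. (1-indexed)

0

tr C = 0 and det C = −9, so the characteristic polynomial is λ² − (0)λ + (−9) with roots −3 and 3.
Eigenvectors give P = [[2, −3], [1, −2]] with P⁻¹ = [[2, −3], [1, −2]], and C = P·diag(−3, 3)·P⁻¹.
Then C⁶ = P·diag(729, 729)·P⁻¹ = [[1458, −2187], [729, −1458]] · [[2, −3], [1, −2]] = [[729, 0], [0, 729]].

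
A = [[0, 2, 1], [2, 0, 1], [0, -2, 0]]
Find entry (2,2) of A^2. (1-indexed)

2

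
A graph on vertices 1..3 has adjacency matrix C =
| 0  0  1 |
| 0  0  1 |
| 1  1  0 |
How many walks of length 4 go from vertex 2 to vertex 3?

The number of length-4 walks from vertex 2 to vertex 3 is entry (2,3) of C^4, where C is the adjacency matrix.
C^2 = [[1, 1, 0], [1, 1, 0], [0, 0, 2]]
C^3 = [[0, 0, 2], [0, 0, 2], [2, 2, 0]]
C^4 = [[2, 2, 0], [2, 2, 0], [0, 0, 4]]

0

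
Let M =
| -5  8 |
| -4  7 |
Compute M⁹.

tr M = 2 and det M = -3, so the characteristic polynomial is λ² − (2)λ + (-3) with roots -1 and 3.
Eigenvectors give P = [[2, 1], [1, 1]] with P⁻¹ = [[1, -1], [-1, 2]], and M = P·diag(-1, 3)·P⁻¹.
Then M⁹ = P·diag(-1, 19683)·P⁻¹ = [[-2, 19683], [-1, 19683]] · [[1, -1], [-1, 2]] = [[-19685, 39368], [-19684, 39367]].

[[-19685, 39368], [-19684, 39367]]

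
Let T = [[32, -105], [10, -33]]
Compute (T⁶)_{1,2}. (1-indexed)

tr T = -1 and det T = -6, so the characteristic polynomial is λ² − (-1)λ + (-6) with roots -3 and 2.
Eigenvectors give P = [[3, 7], [1, 2]] with P⁻¹ = [[-2, 7], [1, -3]], and T = P·diag(-3, 2)·P⁻¹.
Then T⁶ = P·diag(729, 64)·P⁻¹ = [[2187, 448], [729, 128]] · [[-2, 7], [1, -3]] = [[-3926, 13965], [-1330, 4719]].

13965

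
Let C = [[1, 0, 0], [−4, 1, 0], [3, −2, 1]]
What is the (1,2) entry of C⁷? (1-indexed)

C = I + N where N = [[0, 0, 0], [−4, 0, 0], [3, −2, 0]] is strictly lower-triangular, so N³ = 0.
(I + N)⁷ = I + 7·N + 21·N² = [[1, 0, 0], [−28, 1, 0], [189, −14, 1]].

0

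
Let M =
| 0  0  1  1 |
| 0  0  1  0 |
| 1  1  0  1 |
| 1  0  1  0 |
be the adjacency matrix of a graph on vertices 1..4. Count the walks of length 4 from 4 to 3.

6

The number of length-4 walks from vertex 4 to vertex 3 is entry (4,3) of M⁴, where M is the adjacency matrix.
M² = [[2, 1, 1, 1], [1, 1, 0, 1], [1, 0, 3, 1], [1, 1, 1, 2]]
M³ = [[2, 1, 4, 3], [1, 0, 3, 1], [4, 3, 2, 4], [3, 1, 4, 2]]
M⁴ = [[7, 4, 6, 6], [4, 3, 2, 4], [6, 2, 11, 6], [6, 4, 6, 7]]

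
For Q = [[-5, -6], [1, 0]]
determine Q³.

[[-65, -114], [19, 30]]

tr Q = -5 and det Q = 6, so the characteristic polynomial is λ² − (-5)λ + (6) with roots -3 and -2.
Eigenvectors give P = [[3, -2], [-1, 1]] with P⁻¹ = [[1, 2], [1, 3]], and Q = P·diag(-3, -2)·P⁻¹.
Then Q³ = P·diag(-27, -8)·P⁻¹ = [[-81, 16], [27, -8]] · [[1, 2], [1, 3]] = [[-65, -114], [19, 30]].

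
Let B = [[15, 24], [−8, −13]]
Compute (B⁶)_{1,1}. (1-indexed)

tr B = 2 and det B = −3, so the characteristic polynomial is λ² − (2)λ + (−3) with roots 3 and −1.
Eigenvectors give P = [[2, 3], [−1, −2]] with P⁻¹ = [[2, 3], [−1, −2]], and B = P·diag(3, −1)·P⁻¹.
Then B⁶ = P·diag(729, 1)·P⁻¹ = [[1458, 3], [−729, −2]] · [[2, 3], [−1, −2]] = [[2913, 4368], [−1456, −2183]].

2913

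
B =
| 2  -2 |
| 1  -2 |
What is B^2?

[[2, 0], [0, 2]]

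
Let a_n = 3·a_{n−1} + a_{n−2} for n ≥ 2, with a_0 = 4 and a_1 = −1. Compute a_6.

With companion matrix A = [[3, 1], [1, 0]], [a_n, a_{n−1}]ᵀ = A·[a_{n−1}, a_{n−2}]ᵀ, so [a_6, a_5]ᵀ = A⁵·[a_1, a_0]ᵀ.
A⁵ = [[360, 109], [109, 33]], giving [a_6, a_5]ᵀ = [[76], [23]].

76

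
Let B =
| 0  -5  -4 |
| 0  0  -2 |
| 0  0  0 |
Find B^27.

B is strictly triangular, hence nilpotent: B^3 = 0, so B^27 = 0.

[[0, 0, 0], [0, 0, 0], [0, 0, 0]]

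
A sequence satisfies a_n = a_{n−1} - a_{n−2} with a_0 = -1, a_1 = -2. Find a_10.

2

With companion matrix M = [[1, -1], [1, 0]], [a_n, a_{n−1}]ᵀ = M·[a_{n−1}, a_{n−2}]ᵀ, so [a_10, a_9]ᵀ = M⁹·[a_1, a_0]ᵀ.
M⁹ = [[-1, 0], [0, -1]], giving [a_10, a_9]ᵀ = [[2], [1]].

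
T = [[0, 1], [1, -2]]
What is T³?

T² = [[1, -2], [-2, 5]]
T³ = [[-2, 5], [5, -12]]

[[-2, 5], [5, -12]]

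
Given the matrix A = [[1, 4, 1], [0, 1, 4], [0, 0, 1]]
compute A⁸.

[[1, 32, 456], [0, 1, 32], [0, 0, 1]]

A = I + N where N = [[0, 4, 1], [0, 0, 4], [0, 0, 0]] is strictly upper-triangular, so N³ = 0.
(I + N)⁸ = I + 8·N + 28·N² = [[1, 32, 456], [0, 1, 32], [0, 0, 1]].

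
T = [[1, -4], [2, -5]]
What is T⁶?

[[-727, 1456], [-728, 1457]]

tr T = -4 and det T = 3, so the characteristic polynomial is λ² − (-4)λ + (3) with roots -3 and -1.
Eigenvectors give P = [[1, 2], [1, 1]] with P⁻¹ = [[-1, 2], [1, -1]], and T = P·diag(-3, -1)·P⁻¹.
Then T⁶ = P·diag(729, 1)·P⁻¹ = [[729, 2], [729, 1]] · [[-1, 2], [1, -1]] = [[-727, 1456], [-728, 1457]].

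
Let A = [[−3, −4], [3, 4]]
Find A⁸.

A² = A (a projection; rank 1, trace 1), so A⁸ = A.

[[−3, −4], [3, 4]]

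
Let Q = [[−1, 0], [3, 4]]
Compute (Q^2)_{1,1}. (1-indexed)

1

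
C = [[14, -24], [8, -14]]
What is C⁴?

tr C = 0 and det C = -4, so the characteristic polynomial is λ² − (0)λ + (-4) with roots -2 and 2.
Eigenvectors give P = [[3, -2], [2, -1]] with P⁻¹ = [[-1, 2], [-2, 3]], and C = P·diag(-2, 2)·P⁻¹.
Then C⁴ = P·diag(16, 16)·P⁻¹ = [[48, -32], [32, -16]] · [[-1, 2], [-2, 3]] = [[16, 0], [0, 16]].

[[16, 0], [0, 16]]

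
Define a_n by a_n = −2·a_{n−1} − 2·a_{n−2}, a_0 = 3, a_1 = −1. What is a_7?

With companion matrix T = [[−2, −2], [1, 0]], [a_n, a_{n−1}]ᵀ = T·[a_{n−1}, a_{n−2}]ᵀ, so [a_7, a_6]ᵀ = T⁶·[a_1, a_0]ᵀ.
T⁶ = [[−8, −16], [8, 8]], giving [a_7, a_6]ᵀ = [[−40], [16]].

−40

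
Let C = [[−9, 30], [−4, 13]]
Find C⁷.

[[−10929, 32790], [−4372, 13117]]

tr C = 4 and det C = 3, so the characteristic polynomial is λ² − (4)λ + (3) with roots 3 and 1.
Eigenvectors give P = [[−5, 3], [−2, 1]] with P⁻¹ = [[1, −3], [2, −5]], and C = P·diag(3, 1)·P⁻¹.
Then C⁷ = P·diag(2187, 1)·P⁻¹ = [[−10935, 3], [−4374, 1]] · [[1, −3], [2, −5]] = [[−10929, 32790], [−4372, 13117]].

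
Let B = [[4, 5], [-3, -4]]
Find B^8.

[[1, 0], [0, 1]]

B² = I (check: tr B = 0 and det B = -1), so B^8 = I since 8 is even.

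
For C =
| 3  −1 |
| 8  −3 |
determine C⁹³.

[[3, −1], [8, −3]]

C² = I (check: tr C = 0 and det C = −1), so C⁹³ = C since 93 is odd.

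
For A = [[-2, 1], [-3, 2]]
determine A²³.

[[-2, 1], [-3, 2]]

A² = I (check: tr A = 0 and det A = -1), so A²³ = A since 23 is odd.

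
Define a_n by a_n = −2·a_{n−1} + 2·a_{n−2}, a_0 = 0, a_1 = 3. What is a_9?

With companion matrix C = [[−2, 2], [1, 0]], [a_n, a_{n−1}]ᵀ = C·[a_{n−1}, a_{n−2}]ᵀ, so [a_9, a_8]ᵀ = C⁸·[a_1, a_0]ᵀ.
C⁸ = [[2448, −1792], [−896, 656]], giving [a_9, a_8]ᵀ = [[7344], [−2688]].

7344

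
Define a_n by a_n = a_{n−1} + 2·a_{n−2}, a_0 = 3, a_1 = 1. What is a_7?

With companion matrix A = [[1, 2], [1, 0]], [a_n, a_{n−1}]ᵀ = A·[a_{n−1}, a_{n−2}]ᵀ, so [a_7, a_6]ᵀ = A⁶·[a_1, a_0]ᵀ.
A⁶ = [[43, 42], [21, 22]], giving [a_7, a_6]ᵀ = [[169], [87]].

169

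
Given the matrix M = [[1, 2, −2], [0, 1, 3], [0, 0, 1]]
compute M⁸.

[[1, 16, 152], [0, 1, 24], [0, 0, 1]]

M = I + N where N = [[0, 2, −2], [0, 0, 3], [0, 0, 0]] is strictly upper-triangular, so N³ = 0.
(I + N)⁸ = I + 8·N + 28·N² = [[1, 16, 152], [0, 1, 24], [0, 0, 1]].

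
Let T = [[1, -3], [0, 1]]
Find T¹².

[[1, -36], [0, 1]]

T = I + N where N = [[0, -3], [0, 0]] is strictly upper-triangular, so N² = 0.
(I + N)¹² = I + 12·N = [[1, -36], [0, 1]].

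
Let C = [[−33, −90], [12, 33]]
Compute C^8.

[[6561, 0], [0, 6561]]

tr C = 0 and det C = −9, so the characteristic polynomial is λ² − (0)λ + (−9) with roots 3 and −3.
Eigenvectors give P = [[5, −3], [−2, 1]] with P⁻¹ = [[−1, −3], [−2, −5]], and C = P·diag(3, −3)·P⁻¹.
Then C^8 = P·diag(6561, 6561)·P⁻¹ = [[32805, −19683], [−13122, 6561]] · [[−1, −3], [−2, −5]] = [[6561, 0], [0, 6561]].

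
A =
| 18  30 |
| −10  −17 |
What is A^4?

tr A = 1 and det A = −6, so the characteristic polynomial is λ² − (1)λ + (−6) with roots −2 and 3.
Eigenvectors give P = [[−3, −2], [2, 1]] with P⁻¹ = [[1, 2], [−2, −3]], and A = P·diag(−2, 3)·P⁻¹.
Then A^4 = P·diag(16, 81)·P⁻¹ = [[−48, −162], [32, 81]] · [[1, 2], [−2, −3]] = [[276, 390], [−130, −179]].

[[276, 390], [−130, −179]]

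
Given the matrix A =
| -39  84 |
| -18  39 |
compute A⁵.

[[-3159, 6804], [-1458, 3159]]

tr A = 0 and det A = -9, so the characteristic polynomial is λ² − (0)λ + (-9) with roots 3 and -3.
Eigenvectors give P = [[2, -7], [1, -3]] with P⁻¹ = [[-3, 7], [-1, 2]], and A = P·diag(3, -3)·P⁻¹.
Then A⁵ = P·diag(243, -243)·P⁻¹ = [[486, 1701], [243, 729]] · [[-3, 7], [-1, 2]] = [[-3159, 6804], [-1458, 3159]].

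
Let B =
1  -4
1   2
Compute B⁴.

B² = [[-3, -12], [3, 0]]
B³ = [[-15, -12], [3, -12]]
B⁴ = [[-27, 36], [-9, -36]]

[[-27, 36], [-9, -36]]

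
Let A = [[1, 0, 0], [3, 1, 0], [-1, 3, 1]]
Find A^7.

A = I + N where N = [[0, 0, 0], [3, 0, 0], [-1, 3, 0]] is strictly lower-triangular, so N^3 = 0.
(I + N)^7 = I + 7·N + 21·N^2 = [[1, 0, 0], [21, 1, 0], [182, 21, 1]].

[[1, 0, 0], [21, 1, 0], [182, 21, 1]]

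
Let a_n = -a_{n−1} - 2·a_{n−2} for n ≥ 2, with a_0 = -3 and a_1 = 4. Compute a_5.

14

With companion matrix T = [[-1, -2], [1, 0]], [a_n, a_{n−1}]ᵀ = T·[a_{n−1}, a_{n−2}]ᵀ, so [a_5, a_4]ᵀ = T⁴·[a_1, a_0]ᵀ.
T⁴ = [[-1, -6], [3, 2]], giving [a_5, a_4]ᵀ = [[14], [6]].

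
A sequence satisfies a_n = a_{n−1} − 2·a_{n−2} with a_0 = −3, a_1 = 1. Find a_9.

With companion matrix Q = [[1, −2], [1, 0]], [a_n, a_{n−1}]ᵀ = Q·[a_{n−1}, a_{n−2}]ᵀ, so [a_9, a_8]ᵀ = Q⁸·[a_1, a_0]ᵀ.
Q⁸ = [[−17, 6], [−3, −14]], giving [a_9, a_8]ᵀ = [[−35], [39]].

−35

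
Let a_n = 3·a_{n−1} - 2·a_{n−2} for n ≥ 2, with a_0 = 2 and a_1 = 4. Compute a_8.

With companion matrix T = [[3, -2], [1, 0]], [a_n, a_{n−1}]ᵀ = T·[a_{n−1}, a_{n−2}]ᵀ, so [a_8, a_7]ᵀ = T⁷·[a_1, a_0]ᵀ.
T⁷ = [[255, -254], [127, -126]], giving [a_8, a_7]ᵀ = [[512], [256]].

512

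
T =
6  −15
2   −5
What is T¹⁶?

[[6, −15], [2, −5]]

T² = T (a projection; rank 1, trace 1), so T¹⁶ = T.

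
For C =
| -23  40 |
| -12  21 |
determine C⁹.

[[-118103, 196840], [-59052, 98421]]

tr C = -2 and det C = -3, so the characteristic polynomial is λ² − (-2)λ + (-3) with roots 1 and -3.
Eigenvectors give P = [[5, -2], [3, -1]] with P⁻¹ = [[-1, 2], [-3, 5]], and C = P·diag(1, -3)·P⁻¹.
Then C⁹ = P·diag(1, -19683)·P⁻¹ = [[5, 39366], [3, 19683]] · [[-1, 2], [-3, 5]] = [[-118103, 196840], [-59052, 98421]].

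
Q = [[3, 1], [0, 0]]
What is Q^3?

[[27, 9], [0, 0]]

Q^2 = [[9, 3], [0, 0]]
Q^3 = [[27, 9], [0, 0]]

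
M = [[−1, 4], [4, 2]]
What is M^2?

[[17, 4], [4, 20]]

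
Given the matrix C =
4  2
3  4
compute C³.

C² = [[22, 16], [24, 22]]
C³ = [[136, 108], [162, 136]]

[[136, 108], [162, 136]]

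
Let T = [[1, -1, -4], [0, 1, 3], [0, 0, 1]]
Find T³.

T = I + N where N = [[0, -1, -4], [0, 0, 3], [0, 0, 0]] is strictly upper-triangular, so N³ = 0.
(I + N)³ = I + 3·N + 3·N² = [[1, -3, -21], [0, 1, 9], [0, 0, 1]].

[[1, -3, -21], [0, 1, 9], [0, 0, 1]]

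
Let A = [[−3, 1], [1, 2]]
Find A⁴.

[[101, −15], [−15, 26]]

A² = [[10, −1], [−1, 5]]
A³ = [[−31, 8], [8, 9]]
A⁴ = [[101, −15], [−15, 26]]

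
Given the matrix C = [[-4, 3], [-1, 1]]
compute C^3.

C^2 = [[13, -9], [3, -2]]
C^3 = [[-43, 30], [-10, 7]]

[[-43, 30], [-10, 7]]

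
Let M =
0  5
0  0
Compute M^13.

[[0, 0], [0, 0]]

M is strictly triangular, hence nilpotent: M^2 = 0, so M^13 = 0.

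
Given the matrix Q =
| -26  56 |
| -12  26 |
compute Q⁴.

[[16, 0], [0, 16]]

tr Q = 0 and det Q = -4, so the characteristic polynomial is λ² − (0)λ + (-4) with roots -2 and 2.
Eigenvectors give P = [[7, 2], [3, 1]] with P⁻¹ = [[1, -2], [-3, 7]], and Q = P·diag(-2, 2)·P⁻¹.
Then Q⁴ = P·diag(16, 16)·P⁻¹ = [[112, 32], [48, 16]] · [[1, -2], [-3, 7]] = [[16, 0], [0, 16]].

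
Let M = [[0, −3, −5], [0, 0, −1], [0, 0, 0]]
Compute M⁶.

M is strictly triangular, hence nilpotent: M³ = 0, so M⁶ = 0.

[[0, 0, 0], [0, 0, 0], [0, 0, 0]]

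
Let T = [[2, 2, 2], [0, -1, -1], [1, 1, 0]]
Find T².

[[6, 4, 2], [-1, 0, 1], [2, 1, 1]]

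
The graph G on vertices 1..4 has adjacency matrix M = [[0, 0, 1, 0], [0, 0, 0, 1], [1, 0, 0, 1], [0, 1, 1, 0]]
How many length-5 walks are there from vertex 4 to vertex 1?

The number of length-5 walks from vertex 4 to vertex 1 is entry (4,1) of M^5, where M is the adjacency matrix.
M^2 = [[1, 0, 0, 1], [0, 1, 1, 0], [0, 1, 2, 0], [1, 0, 0, 2]]
M^3 = [[0, 1, 2, 0], [1, 0, 0, 2], [2, 0, 0, 3], [0, 2, 3, 0]]
M^4 = [[2, 0, 0, 3], [0, 2, 3, 0], [0, 3, 5, 0], [3, 0, 0, 5]]
M^5 = [[0, 3, 5, 0], [3, 0, 0, 5], [5, 0, 0, 8], [0, 5, 8, 0]]

0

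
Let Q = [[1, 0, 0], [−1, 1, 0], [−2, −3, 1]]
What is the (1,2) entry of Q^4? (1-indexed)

0

Q = I + N where N = [[0, 0, 0], [−1, 0, 0], [−2, −3, 0]] is strictly lower-triangular, so N^3 = 0.
(I + N)^4 = I + 4·N + 6·N^2 = [[1, 0, 0], [−4, 1, 0], [10, −12, 1]].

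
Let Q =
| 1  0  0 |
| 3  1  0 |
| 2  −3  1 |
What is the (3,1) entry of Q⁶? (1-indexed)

Q = I + N where N = [[0, 0, 0], [3, 0, 0], [2, −3, 0]] is strictly lower-triangular, so N³ = 0.
(I + N)⁶ = I + 6·N + 15·N² = [[1, 0, 0], [18, 1, 0], [−123, −18, 1]].

−123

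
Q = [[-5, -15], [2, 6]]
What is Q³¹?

Q² = Q (a projection; rank 1, trace 1), so Q³¹ = Q.

[[-5, -15], [2, 6]]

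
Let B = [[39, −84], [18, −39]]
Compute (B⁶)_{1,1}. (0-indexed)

tr B = 0 and det B = −9, so the characteristic polynomial is λ² − (0)λ + (−9) with roots 3 and −3.
Eigenvectors give P = [[7, 2], [3, 1]] with P⁻¹ = [[1, −2], [−3, 7]], and B = P·diag(3, −3)·P⁻¹.
Then B⁶ = P·diag(729, 729)·P⁻¹ = [[5103, 1458], [2187, 729]] · [[1, −2], [−3, 7]] = [[729, 0], [0, 729]].

729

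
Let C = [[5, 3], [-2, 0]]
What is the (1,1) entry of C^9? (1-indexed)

58025

tr C = 5 and det C = 6, so the characteristic polynomial is λ² − (5)λ + (6) with roots 2 and 3.
Eigenvectors give P = [[-1, -3], [1, 2]] with P⁻¹ = [[2, 3], [-1, -1]], and C = P·diag(2, 3)·P⁻¹.
Then C^9 = P·diag(512, 19683)·P⁻¹ = [[-512, -59049], [512, 39366]] · [[2, 3], [-1, -1]] = [[58025, 57513], [-38342, -37830]].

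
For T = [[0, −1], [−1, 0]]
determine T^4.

[[1, 0], [0, 1]]

T² = I (check: tr T = 0 and det T = −1), so T^4 = I since 4 is even.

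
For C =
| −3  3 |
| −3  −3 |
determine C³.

C² = [[0, −18], [18, 0]]
C³ = [[54, 54], [−54, 54]]

[[54, 54], [−54, 54]]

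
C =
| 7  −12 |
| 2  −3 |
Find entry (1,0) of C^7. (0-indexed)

2186

tr C = 4 and det C = 3, so the characteristic polynomial is λ² − (4)λ + (3) with roots 3 and 1.
Eigenvectors give P = [[3, −2], [1, −1]] with P⁻¹ = [[1, −2], [1, −3]], and C = P·diag(3, 1)·P⁻¹.
Then C^7 = P·diag(2187, 1)·P⁻¹ = [[6561, −2], [2187, −1]] · [[1, −2], [1, −3]] = [[6559, −13116], [2186, −4371]].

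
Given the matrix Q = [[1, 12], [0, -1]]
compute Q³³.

[[1, 12], [0, -1]]

Q² = I (check: tr Q = 0 and det Q = -1), so Q³³ = Q since 33 is odd.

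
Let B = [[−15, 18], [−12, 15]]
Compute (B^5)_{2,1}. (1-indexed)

−972

tr B = 0 and det B = −9, so the characteristic polynomial is λ² − (0)λ + (−9) with roots 3 and −3.
Eigenvectors give P = [[1, −3], [1, −2]] with P⁻¹ = [[−2, 3], [−1, 1]], and B = P·diag(3, −3)·P⁻¹.
Then B^5 = P·diag(243, −243)·P⁻¹ = [[243, 729], [243, 486]] · [[−2, 3], [−1, 1]] = [[−1215, 1458], [−972, 1215]].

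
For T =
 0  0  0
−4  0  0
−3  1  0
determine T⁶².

[[0, 0, 0], [0, 0, 0], [0, 0, 0]]

T is strictly triangular, hence nilpotent: T³ = 0, so T⁶² = 0.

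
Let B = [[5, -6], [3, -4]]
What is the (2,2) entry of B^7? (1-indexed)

tr B = 1 and det B = -2, so the characteristic polynomial is λ² − (1)λ + (-2) with roots 2 and -1.
Eigenvectors give P = [[2, 1], [1, 1]] with P⁻¹ = [[1, -1], [-1, 2]], and B = P·diag(2, -1)·P⁻¹.
Then B^7 = P·diag(128, -1)·P⁻¹ = [[256, -1], [128, -1]] · [[1, -1], [-1, 2]] = [[257, -258], [129, -130]].

-130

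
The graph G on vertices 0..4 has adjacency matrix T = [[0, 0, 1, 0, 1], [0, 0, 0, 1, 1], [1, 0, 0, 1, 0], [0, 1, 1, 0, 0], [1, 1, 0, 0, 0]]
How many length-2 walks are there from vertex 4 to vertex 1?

The number of length-2 walks from vertex 4 to vertex 1 is entry (4,1) of T², where T is the adjacency matrix.
T² = [[2, 1, 0, 1, 0], [1, 2, 1, 0, 0], [0, 1, 2, 0, 1], [1, 0, 0, 2, 1], [0, 0, 1, 1, 2]]

0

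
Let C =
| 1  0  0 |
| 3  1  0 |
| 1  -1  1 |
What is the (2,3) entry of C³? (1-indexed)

0

C = I + N where N = [[0, 0, 0], [3, 0, 0], [1, -1, 0]] is strictly lower-triangular, so N³ = 0.
(I + N)³ = I + 3·N + 3·N² = [[1, 0, 0], [9, 1, 0], [-6, -3, 1]].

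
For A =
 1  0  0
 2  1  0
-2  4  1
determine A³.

A = I + N where N = [[0, 0, 0], [2, 0, 0], [-2, 4, 0]] is strictly lower-triangular, so N³ = 0.
(I + N)³ = I + 3·N + 3·N² = [[1, 0, 0], [6, 1, 0], [18, 12, 1]].

[[1, 0, 0], [6, 1, 0], [18, 12, 1]]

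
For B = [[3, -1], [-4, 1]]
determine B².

[[13, -4], [-16, 5]]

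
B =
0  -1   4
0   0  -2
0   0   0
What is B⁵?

[[0, 0, 0], [0, 0, 0], [0, 0, 0]]

B is strictly triangular, hence nilpotent: B³ = 0, so B⁵ = 0.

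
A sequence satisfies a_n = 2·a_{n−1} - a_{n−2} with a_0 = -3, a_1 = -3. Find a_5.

With companion matrix Q = [[2, -1], [1, 0]], [a_n, a_{n−1}]ᵀ = Q·[a_{n−1}, a_{n−2}]ᵀ, so [a_5, a_4]ᵀ = Q^4·[a_1, a_0]ᵀ.
Q^4 = [[5, -4], [4, -3]], giving [a_5, a_4]ᵀ = [[-3], [-3]].

-3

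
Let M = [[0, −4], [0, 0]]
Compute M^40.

M is strictly triangular, hence nilpotent: M^2 = 0, so M^40 = 0.

[[0, 0], [0, 0]]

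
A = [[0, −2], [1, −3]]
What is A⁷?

[[126, −254], [127, −255]]

tr A = −3 and det A = 2, so the characteristic polynomial is λ² − (−3)λ + (2) with roots −1 and −2.
Eigenvectors give P = [[2, 1], [1, 1]] with P⁻¹ = [[1, −1], [−1, 2]], and A = P·diag(−1, −2)·P⁻¹.
Then A⁷ = P·diag(−1, −128)·P⁻¹ = [[−2, −128], [−1, −128]] · [[1, −1], [−1, 2]] = [[126, −254], [127, −255]].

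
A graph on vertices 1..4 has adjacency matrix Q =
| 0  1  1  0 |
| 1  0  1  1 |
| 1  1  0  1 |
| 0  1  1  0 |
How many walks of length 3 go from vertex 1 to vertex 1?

2

The number of length-3 walks from vertex 1 to vertex 1 is entry (1,1) of Q^3, where Q is the adjacency matrix.
Q^2 = [[2, 1, 1, 2], [1, 3, 2, 1], [1, 2, 3, 1], [2, 1, 1, 2]]
Q^3 = [[2, 5, 5, 2], [5, 4, 5, 5], [5, 5, 4, 5], [2, 5, 5, 2]]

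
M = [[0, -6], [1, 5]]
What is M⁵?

[[-390, -1266], [211, 665]]

tr M = 5 and det M = 6, so the characteristic polynomial is λ² − (5)λ + (6) with roots 3 and 2.
Eigenvectors give P = [[-2, -3], [1, 1]] with P⁻¹ = [[1, 3], [-1, -2]], and M = P·diag(3, 2)·P⁻¹.
Then M⁵ = P·diag(243, 32)·P⁻¹ = [[-486, -96], [243, 32]] · [[1, 3], [-1, -2]] = [[-390, -1266], [211, 665]].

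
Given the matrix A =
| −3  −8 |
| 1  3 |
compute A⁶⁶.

A² = I (check: tr A = 0 and det A = −1), so A⁶⁶ = I since 66 is even.

[[1, 0], [0, 1]]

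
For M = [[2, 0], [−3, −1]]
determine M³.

[[8, 0], [−9, −1]]

tr M = 1 and det M = −2, so the characteristic polynomial is λ² − (1)λ + (−2) with roots −1 and 2.
Eigenvectors give P = [[0, −1], [−1, 1]] with P⁻¹ = [[−1, −1], [−1, 0]], and M = P·diag(−1, 2)·P⁻¹.
Then M³ = P·diag(−1, 8)·P⁻¹ = [[0, −8], [1, 8]] · [[−1, −1], [−1, 0]] = [[8, 0], [−9, −1]].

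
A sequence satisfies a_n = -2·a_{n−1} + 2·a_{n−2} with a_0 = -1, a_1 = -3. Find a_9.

With companion matrix T = [[-2, 2], [1, 0]], [a_n, a_{n−1}]ᵀ = T·[a_{n−1}, a_{n−2}]ᵀ, so [a_9, a_8]ᵀ = T⁸·[a_1, a_0]ᵀ.
T⁸ = [[2448, -1792], [-896, 656]], giving [a_9, a_8]ᵀ = [[-5552], [2032]].

-5552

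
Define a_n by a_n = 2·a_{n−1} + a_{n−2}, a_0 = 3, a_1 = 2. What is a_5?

94

With companion matrix A = [[2, 1], [1, 0]], [a_n, a_{n−1}]ᵀ = A·[a_{n−1}, a_{n−2}]ᵀ, so [a_5, a_4]ᵀ = A⁴·[a_1, a_0]ᵀ.
A⁴ = [[29, 12], [12, 5]], giving [a_5, a_4]ᵀ = [[94], [39]].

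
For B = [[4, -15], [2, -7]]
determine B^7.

[[634, -1905], [254, -763]]

tr B = -3 and det B = 2, so the characteristic polynomial is λ² − (-3)λ + (2) with roots -2 and -1.
Eigenvectors give P = [[-5, 3], [-2, 1]] with P⁻¹ = [[1, -3], [2, -5]], and B = P·diag(-2, -1)·P⁻¹.
Then B^7 = P·diag(-128, -1)·P⁻¹ = [[640, -3], [256, -1]] · [[1, -3], [2, -5]] = [[634, -1905], [254, -763]].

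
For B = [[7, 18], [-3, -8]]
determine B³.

[[19, 54], [-9, -26]]

tr B = -1 and det B = -2, so the characteristic polynomial is λ² − (-1)λ + (-2) with roots 1 and -2.
Eigenvectors give P = [[-3, -2], [1, 1]] with P⁻¹ = [[-1, -2], [1, 3]], and B = P·diag(1, -2)·P⁻¹.
Then B³ = P·diag(1, -8)·P⁻¹ = [[-3, 16], [1, -8]] · [[-1, -2], [1, 3]] = [[19, 54], [-9, -26]].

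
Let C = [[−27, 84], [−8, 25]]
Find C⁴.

[[561, −1680], [160, −479]]

tr C = −2 and det C = −3, so the characteristic polynomial is λ² − (−2)λ + (−3) with roots 1 and −3.
Eigenvectors give P = [[3, 7], [1, 2]] with P⁻¹ = [[−2, 7], [1, −3]], and C = P·diag(1, −3)·P⁻¹.
Then C⁴ = P·diag(1, 81)·P⁻¹ = [[3, 567], [1, 162]] · [[−2, 7], [1, −3]] = [[561, −1680], [160, −479]].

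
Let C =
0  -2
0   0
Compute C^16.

C is strictly triangular, hence nilpotent: C^2 = 0, so C^16 = 0.

[[0, 0], [0, 0]]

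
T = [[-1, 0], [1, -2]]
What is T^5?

[[-1, 0], [31, -32]]

tr T = -3 and det T = 2, so the characteristic polynomial is λ² − (-3)λ + (2) with roots -1 and -2.
Eigenvectors give P = [[1, 0], [1, 1]] with P⁻¹ = [[1, 0], [-1, 1]], and T = P·diag(-1, -2)·P⁻¹.
Then T^5 = P·diag(-1, -32)·P⁻¹ = [[-1, 0], [-1, -32]] · [[1, 0], [-1, 1]] = [[-1, 0], [31, -32]].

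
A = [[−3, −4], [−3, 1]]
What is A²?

[[21, 8], [6, 13]]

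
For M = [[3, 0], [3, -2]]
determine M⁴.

M² = [[9, 0], [3, 4]]
M³ = [[27, 0], [21, -8]]
M⁴ = [[81, 0], [39, 16]]

[[81, 0], [39, 16]]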